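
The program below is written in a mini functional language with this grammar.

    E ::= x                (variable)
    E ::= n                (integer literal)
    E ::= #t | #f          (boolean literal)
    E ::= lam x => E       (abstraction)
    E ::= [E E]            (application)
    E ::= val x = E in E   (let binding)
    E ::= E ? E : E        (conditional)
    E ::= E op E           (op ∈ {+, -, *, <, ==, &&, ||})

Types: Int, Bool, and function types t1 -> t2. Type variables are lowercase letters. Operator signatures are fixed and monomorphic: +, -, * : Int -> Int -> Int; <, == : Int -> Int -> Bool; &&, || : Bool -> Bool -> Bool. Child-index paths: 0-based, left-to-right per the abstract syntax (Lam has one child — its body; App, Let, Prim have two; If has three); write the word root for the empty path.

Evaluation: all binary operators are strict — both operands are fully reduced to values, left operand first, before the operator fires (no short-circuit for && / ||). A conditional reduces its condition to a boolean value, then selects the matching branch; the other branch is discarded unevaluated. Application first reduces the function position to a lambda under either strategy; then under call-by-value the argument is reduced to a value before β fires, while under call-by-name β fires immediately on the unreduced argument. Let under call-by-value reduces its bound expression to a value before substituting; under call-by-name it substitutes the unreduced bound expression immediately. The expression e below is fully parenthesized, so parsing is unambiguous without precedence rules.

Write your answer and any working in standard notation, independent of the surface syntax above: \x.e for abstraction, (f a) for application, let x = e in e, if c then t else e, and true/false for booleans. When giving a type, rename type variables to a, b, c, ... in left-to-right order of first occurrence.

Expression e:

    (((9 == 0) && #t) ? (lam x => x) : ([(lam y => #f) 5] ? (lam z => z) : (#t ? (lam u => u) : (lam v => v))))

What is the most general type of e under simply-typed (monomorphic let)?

Answer: a -> a

Working:
  unify Int ~ Int
  unify Int ~ Int
  unify Bool ~ Bool
  unify Bool ~ Bool
  unify Bool ~ Bool
x : a
\x._ : a -> a
\y._ : b -> Bool
  unify b -> Bool ~ Int -> c
  unify b ~ Int
  unify Bool ~ c
_ _ : Bool
  unify Bool ~ Bool
z : d
\z._ : d -> d
  unify Bool ~ Bool
u : e
\u._ : e -> e
v : f
\v._ : f -> f
  unify e -> e ~ f -> f
  unify e ~ f
  unify f ~ f
  unify d -> d ~ f -> f
  unify d ~ f
  unify f ~ f
  unify a -> a ~ f -> f
  unify a ~ f
  unify f ~ f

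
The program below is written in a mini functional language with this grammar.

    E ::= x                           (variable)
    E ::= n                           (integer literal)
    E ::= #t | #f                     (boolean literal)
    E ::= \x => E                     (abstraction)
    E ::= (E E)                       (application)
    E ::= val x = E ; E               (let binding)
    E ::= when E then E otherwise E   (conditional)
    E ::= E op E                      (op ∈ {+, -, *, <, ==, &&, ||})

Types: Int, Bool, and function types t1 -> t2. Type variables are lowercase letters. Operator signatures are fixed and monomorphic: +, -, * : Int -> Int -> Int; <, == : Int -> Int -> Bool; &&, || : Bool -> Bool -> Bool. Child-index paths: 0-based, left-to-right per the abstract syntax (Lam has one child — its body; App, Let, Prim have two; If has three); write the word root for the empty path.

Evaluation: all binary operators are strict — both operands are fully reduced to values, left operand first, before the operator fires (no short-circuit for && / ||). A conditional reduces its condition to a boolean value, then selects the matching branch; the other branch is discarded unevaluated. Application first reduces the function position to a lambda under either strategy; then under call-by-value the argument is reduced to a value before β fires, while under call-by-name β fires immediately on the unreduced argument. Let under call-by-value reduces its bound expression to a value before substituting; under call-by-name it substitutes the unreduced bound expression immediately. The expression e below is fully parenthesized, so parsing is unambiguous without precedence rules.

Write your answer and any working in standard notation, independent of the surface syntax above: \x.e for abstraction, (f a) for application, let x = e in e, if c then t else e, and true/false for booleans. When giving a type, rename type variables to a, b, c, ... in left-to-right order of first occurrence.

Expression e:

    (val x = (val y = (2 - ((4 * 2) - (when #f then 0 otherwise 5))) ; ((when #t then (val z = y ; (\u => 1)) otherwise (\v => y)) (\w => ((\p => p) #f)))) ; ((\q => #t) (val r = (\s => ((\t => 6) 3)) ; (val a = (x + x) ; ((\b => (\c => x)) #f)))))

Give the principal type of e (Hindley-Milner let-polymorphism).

Working:
  unify Int ~ Int
  unify Int ~ Int
  unify Int ~ Int
  unify Int ~ Int
  unify Bool ~ Bool
  unify Int ~ Int
  unify Int ~ Int
  unify Int ~ Int
let y : Int
  unify Bool ~ Bool
y : Int
let z : Int
\u._ : a -> Int
y : Int
\v._ : b -> Int
  unify a -> Int ~ b -> Int
  unify a ~ b
  unify Int ~ Int
p : d
\p._ : d -> d
  unify d -> d ~ Bool -> e
  unify d ~ Bool
  unify Bool ~ e
_ _ : Bool
\w._ : c -> Bool
  unify b -> Int ~ (c -> Bool) -> f
  unify b ~ c -> Bool
  unify Int ~ f
_ _ : Int
let x : Int
\q._ : g -> Bool
\t._ : i -> Int
  unify i -> Int ~ Int -> j
  unify i ~ Int
  unify Int ~ j
_ _ : Int
\s._ : h -> Int
let r : forall. h -> Int
x : Int
  unify Int ~ Int
x : Int
  unify Int ~ Int
let a : Int
x : Int
\c._ : l -> Int
\b._ : k -> l -> Int
  unify k -> l -> Int ~ Bool -> m
  unify k ~ Bool
  unify l -> Int ~ m
_ _ : l -> Int
  unify g -> Bool ~ (l -> Int) -> n
  unify g ~ l -> Int
  unify Bool ~ n
_ _ : Bool

Answer: Bool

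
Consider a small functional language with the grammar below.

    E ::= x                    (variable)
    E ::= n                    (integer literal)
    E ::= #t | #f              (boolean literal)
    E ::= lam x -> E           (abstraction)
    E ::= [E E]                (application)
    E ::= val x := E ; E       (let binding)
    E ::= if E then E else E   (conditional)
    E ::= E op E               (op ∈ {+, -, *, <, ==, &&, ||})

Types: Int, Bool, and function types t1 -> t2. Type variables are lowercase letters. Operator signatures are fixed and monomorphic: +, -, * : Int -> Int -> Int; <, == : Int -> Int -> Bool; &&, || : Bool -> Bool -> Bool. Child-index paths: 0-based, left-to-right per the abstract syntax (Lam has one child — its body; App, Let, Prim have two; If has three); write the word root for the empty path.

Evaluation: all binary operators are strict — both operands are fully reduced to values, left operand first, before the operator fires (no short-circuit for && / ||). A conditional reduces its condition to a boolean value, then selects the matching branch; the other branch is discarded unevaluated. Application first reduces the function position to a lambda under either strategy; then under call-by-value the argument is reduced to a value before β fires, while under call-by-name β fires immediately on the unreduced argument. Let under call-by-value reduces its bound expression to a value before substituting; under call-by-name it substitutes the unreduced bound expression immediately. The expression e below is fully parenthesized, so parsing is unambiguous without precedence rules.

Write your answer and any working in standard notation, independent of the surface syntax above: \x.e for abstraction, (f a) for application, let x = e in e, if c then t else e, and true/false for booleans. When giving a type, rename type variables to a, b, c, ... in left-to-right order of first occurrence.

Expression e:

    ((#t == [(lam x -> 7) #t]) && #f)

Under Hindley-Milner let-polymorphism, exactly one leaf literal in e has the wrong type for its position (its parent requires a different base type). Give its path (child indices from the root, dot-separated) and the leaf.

Derivation:
  unify Bool ~ Int
  FAIL: mismatch Bool ~ Int

Answer: 0.0 : true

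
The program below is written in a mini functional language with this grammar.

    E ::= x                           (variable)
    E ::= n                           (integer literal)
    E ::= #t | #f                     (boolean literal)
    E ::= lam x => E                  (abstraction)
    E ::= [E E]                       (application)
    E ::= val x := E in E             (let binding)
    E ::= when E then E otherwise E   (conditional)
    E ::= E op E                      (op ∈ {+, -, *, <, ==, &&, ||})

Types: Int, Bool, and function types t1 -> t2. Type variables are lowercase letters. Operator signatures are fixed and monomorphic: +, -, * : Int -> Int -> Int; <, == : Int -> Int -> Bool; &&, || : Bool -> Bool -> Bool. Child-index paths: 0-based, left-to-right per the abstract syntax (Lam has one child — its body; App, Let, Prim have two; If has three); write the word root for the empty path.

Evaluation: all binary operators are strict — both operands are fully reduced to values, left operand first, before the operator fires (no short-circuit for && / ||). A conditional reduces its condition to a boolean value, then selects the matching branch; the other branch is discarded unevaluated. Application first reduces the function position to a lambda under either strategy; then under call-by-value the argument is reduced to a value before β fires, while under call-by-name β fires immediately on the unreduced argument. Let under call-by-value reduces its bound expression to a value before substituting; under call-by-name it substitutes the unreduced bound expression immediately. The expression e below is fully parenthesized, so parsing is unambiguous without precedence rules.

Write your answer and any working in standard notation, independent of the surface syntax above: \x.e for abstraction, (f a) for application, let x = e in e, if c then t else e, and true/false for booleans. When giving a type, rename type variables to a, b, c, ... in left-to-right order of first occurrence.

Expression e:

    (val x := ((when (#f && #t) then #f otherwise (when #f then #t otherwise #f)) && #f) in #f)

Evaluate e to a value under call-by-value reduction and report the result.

Answer: false

Derivation:
step 0: (let x = ((if (false && true) then false else (if false then true else false)) && false) in false)
step 1: [delta@0.0.0] (let x = ((if false then false else (if false then true else false)) && false) in false)
step 2: [if@0.0] (let x = ((if false then true else false) && false) in false)
step 3: [if@0.0] (let x = (false && false) in false)
step 4: [delta@0] (let x = false in false)
step 5: [let@root] false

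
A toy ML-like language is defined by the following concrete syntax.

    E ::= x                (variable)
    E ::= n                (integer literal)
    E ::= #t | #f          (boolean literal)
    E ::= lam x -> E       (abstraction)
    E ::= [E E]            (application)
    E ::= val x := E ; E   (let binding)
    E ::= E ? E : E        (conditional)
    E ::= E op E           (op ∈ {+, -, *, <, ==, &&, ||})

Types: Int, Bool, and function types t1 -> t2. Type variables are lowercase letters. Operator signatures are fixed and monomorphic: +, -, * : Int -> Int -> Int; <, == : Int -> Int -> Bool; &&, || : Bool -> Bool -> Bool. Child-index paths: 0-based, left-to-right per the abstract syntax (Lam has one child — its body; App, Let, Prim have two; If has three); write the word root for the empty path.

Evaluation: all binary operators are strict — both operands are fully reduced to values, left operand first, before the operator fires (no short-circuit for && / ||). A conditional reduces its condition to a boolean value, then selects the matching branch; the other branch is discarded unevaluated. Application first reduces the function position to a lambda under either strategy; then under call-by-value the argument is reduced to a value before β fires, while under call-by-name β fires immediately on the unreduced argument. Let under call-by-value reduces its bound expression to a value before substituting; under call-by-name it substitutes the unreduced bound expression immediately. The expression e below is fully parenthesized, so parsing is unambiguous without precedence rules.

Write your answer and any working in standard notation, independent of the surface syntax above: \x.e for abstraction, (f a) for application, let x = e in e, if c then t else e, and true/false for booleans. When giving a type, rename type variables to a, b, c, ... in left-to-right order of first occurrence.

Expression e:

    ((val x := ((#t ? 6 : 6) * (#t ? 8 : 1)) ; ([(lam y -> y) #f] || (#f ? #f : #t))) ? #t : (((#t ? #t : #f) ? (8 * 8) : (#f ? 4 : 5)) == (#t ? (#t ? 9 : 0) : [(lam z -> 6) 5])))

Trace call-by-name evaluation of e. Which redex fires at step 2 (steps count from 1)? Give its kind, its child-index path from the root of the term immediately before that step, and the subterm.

Answer: beta at 0.0 : ((\y.y) false)

Working:
step 0: (if (let x = ((if true then 6 else 6) * (if true then 8 else 1)) in (((\y.y) false) || (if false then false else true))) then true else ((if (if true then true else false) then (8 * 8) else (if false then 4 else 5)) == (if true then (if true then 9 else 0) else ((\z.6) 5))))
step 1: [let@0] (if (((\y.y) false) || (if false then false else true)) then true else ((if (if true then true else false) then (8 * 8) else (if false then 4 else 5)) == (if true then (if true then 9 else 0) else ((\z.6) 5))))
step 2: [beta@0.0] (if (false || (if false then false else true)) then true else ((if (if true then true else false) then (8 * 8) else (if false then 4 else 5)) == (if true then (if true then 9 else 0) else ((\z.6) 5))))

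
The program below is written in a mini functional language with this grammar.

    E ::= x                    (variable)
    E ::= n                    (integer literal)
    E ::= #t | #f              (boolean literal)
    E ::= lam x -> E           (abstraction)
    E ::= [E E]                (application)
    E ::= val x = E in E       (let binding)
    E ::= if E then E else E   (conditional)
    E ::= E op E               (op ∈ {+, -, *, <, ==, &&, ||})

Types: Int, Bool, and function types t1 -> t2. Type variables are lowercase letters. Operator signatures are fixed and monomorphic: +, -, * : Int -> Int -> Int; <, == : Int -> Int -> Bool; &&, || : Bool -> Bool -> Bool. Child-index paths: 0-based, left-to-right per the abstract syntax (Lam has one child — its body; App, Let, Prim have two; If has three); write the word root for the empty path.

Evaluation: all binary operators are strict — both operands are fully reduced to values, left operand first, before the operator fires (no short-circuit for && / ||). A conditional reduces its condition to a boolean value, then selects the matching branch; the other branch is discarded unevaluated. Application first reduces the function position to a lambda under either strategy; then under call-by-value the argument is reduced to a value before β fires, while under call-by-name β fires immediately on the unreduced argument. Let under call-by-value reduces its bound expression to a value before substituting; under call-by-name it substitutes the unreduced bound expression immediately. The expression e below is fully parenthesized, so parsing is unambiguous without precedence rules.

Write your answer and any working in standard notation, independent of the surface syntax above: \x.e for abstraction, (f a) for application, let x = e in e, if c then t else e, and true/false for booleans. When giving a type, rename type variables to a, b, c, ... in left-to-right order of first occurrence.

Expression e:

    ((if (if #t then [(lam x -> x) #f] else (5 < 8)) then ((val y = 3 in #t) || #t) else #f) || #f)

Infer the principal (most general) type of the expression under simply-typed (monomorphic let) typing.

Answer: Bool

Working:
  unify Bool ~ Bool
x : a
\x._ : a -> a
  unify a -> a ~ Bool -> b
  unify a ~ Bool
  unify Bool ~ b
_ _ : Bool
  unify Int ~ Int
  unify Int ~ Int
  unify Bool ~ Bool
  unify Bool ~ Bool
let y : Int
  unify Bool ~ Bool
  unify Bool ~ Bool
  unify Bool ~ Bool
  unify Bool ~ Bool
  unify Bool ~ Bool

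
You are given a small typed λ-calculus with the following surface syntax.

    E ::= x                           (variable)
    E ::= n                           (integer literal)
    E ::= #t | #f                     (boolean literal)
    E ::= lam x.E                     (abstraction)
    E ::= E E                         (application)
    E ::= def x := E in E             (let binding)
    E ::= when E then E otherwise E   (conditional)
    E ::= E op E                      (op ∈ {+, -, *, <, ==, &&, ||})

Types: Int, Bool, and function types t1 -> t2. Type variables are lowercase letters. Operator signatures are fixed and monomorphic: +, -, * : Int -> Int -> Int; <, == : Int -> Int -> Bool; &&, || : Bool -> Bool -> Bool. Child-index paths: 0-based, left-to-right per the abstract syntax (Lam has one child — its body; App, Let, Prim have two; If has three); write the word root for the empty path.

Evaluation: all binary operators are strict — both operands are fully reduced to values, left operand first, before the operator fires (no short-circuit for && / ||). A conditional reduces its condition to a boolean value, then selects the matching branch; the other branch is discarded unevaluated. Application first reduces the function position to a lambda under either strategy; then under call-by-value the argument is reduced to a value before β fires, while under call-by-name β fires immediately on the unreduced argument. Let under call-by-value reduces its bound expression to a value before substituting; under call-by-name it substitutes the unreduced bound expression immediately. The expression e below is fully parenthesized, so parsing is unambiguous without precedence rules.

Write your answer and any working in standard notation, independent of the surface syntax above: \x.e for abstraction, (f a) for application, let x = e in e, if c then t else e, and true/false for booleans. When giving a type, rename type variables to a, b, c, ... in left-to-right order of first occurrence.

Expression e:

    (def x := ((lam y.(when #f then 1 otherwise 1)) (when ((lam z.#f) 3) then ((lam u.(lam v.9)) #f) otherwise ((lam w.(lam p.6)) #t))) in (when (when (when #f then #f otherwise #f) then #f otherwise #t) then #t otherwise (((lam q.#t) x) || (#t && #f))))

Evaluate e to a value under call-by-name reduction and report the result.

Answer: true

Derivation:
step 0: (let x = ((\y.(if false then 1 else 1)) (if ((\z.false) 3) then ((\u.(\v.9)) false) else ((\w.(\p.6)) true))) in (if (if (if false then false else false) then false else true) then true else (((\q.true) x) || (true && false))))
step 1: [let@root] (if (if (if false then false else false) then false else true) then true else (((\q.true) ((\y.(if false then 1 else 1)) (if ((\z.false) 3) then ((\u.(\v.9)) false) else ((\w.(\p.6)) true)))) || (true && false)))
step 2: [if@0.0] (if (if false then false else true) then true else (((\q.true) ((\y.(if false then 1 else 1)) (if ((\z.false) 3) then ((\u.(\v.9)) false) else ((\w.(\p.6)) true)))) || (true && false)))
step 3: [if@0] (if true then true else (((\q.true) ((\y.(if false then 1 else 1)) (if ((\z.false) 3) then ((\u.(\v.9)) false) else ((\w.(\p.6)) true)))) || (true && false)))
step 4: [if@root] true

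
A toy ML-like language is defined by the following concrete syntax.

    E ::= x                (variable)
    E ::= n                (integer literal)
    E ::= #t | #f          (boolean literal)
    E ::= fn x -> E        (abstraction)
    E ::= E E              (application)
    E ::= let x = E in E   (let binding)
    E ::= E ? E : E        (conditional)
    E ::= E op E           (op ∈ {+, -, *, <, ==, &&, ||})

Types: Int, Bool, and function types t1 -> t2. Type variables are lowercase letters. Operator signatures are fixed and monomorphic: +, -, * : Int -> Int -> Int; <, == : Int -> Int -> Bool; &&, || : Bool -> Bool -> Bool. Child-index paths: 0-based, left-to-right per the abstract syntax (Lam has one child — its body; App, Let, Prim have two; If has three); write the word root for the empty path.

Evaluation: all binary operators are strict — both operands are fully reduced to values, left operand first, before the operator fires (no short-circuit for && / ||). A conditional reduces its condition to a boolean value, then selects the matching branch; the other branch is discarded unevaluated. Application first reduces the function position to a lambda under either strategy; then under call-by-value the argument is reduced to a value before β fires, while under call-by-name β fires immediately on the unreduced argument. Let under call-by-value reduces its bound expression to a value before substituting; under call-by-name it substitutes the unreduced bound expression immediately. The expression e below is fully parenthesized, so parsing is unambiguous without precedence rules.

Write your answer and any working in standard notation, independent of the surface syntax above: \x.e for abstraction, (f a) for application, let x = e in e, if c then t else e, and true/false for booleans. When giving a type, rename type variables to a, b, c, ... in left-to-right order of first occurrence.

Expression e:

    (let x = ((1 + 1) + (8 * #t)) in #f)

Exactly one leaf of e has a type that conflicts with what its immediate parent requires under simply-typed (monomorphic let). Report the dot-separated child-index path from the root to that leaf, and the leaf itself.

Trace:
  unify Int ~ Int
  unify Int ~ Int
  unify Int ~ Int
  unify Int ~ Int
  unify Bool ~ Int
  FAIL: mismatch Bool ~ Int

Answer: 0.1.1 : true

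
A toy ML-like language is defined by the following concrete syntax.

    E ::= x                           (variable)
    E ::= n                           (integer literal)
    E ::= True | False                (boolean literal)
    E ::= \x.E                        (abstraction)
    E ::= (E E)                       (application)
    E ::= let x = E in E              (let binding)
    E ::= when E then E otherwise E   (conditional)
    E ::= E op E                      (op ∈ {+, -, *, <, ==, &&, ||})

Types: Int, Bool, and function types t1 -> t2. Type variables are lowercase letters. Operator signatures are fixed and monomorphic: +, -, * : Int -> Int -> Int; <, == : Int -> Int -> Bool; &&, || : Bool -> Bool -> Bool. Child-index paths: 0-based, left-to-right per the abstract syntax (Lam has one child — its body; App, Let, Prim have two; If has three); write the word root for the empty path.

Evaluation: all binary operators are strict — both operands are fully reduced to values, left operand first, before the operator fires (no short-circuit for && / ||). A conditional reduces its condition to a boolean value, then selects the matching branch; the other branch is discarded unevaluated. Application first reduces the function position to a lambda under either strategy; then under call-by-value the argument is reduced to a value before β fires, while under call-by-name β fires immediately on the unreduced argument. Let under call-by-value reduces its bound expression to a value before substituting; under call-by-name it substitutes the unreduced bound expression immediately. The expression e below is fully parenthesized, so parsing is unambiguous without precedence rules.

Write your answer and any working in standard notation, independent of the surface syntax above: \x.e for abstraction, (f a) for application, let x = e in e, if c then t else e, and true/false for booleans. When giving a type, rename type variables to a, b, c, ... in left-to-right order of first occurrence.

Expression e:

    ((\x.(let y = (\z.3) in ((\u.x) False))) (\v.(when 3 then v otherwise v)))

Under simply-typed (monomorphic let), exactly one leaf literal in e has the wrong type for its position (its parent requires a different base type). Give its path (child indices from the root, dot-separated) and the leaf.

Answer: 1.0.0 : 3

Trace:
\z._ : b -> Int
let y : b -> Int
x : a
\u._ : c -> a
  unify c -> a ~ Bool -> d
  unify c ~ Bool
  unify a ~ d
_ _ : d
\x._ : d -> d
  unify Int ~ Bool
  FAIL: mismatch Int ~ Bool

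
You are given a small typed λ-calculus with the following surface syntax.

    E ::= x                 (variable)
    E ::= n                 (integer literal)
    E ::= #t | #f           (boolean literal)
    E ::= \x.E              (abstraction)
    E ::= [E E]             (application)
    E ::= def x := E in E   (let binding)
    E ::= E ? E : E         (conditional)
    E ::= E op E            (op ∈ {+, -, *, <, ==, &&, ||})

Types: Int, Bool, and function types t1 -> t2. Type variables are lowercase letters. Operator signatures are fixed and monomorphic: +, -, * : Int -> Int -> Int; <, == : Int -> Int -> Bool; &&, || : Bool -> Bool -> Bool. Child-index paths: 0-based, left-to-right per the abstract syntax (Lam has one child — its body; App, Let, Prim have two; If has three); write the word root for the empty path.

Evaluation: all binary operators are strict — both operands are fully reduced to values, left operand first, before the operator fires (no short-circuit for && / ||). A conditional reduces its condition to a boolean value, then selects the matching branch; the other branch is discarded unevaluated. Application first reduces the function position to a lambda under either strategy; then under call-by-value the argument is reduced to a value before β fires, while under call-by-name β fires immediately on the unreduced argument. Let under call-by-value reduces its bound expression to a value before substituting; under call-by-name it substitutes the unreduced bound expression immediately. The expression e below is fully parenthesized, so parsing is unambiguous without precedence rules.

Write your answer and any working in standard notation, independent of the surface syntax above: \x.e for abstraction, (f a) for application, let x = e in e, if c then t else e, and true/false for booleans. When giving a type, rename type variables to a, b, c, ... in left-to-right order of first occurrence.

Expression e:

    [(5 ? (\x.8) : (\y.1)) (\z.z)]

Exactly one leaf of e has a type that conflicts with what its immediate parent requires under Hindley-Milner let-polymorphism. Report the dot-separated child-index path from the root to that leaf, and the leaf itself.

Answer: 0.0 : 5

Working:
  unify Int ~ Bool
  FAIL: mismatch Int ~ Bool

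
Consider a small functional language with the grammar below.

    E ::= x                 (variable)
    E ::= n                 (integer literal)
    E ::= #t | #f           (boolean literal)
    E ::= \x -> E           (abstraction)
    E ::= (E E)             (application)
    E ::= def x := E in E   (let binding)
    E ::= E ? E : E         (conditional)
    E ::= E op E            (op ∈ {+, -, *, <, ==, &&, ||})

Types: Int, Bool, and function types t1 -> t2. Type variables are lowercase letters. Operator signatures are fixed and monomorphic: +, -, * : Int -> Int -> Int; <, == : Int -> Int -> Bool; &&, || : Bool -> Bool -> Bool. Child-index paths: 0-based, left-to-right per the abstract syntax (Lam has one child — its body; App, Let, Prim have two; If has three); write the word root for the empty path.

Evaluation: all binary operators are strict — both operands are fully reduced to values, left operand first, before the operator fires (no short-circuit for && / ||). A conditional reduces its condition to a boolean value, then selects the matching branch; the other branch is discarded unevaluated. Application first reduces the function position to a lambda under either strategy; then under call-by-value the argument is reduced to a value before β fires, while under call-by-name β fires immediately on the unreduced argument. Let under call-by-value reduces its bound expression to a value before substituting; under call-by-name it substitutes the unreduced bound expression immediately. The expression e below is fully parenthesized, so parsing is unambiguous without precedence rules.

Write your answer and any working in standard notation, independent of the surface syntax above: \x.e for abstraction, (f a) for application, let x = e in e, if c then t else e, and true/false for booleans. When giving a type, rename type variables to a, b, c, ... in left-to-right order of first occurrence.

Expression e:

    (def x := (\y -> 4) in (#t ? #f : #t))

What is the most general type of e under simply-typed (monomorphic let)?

Derivation:
\y._ : a -> Int
let x : a -> Int
  unify Bool ~ Bool
  unify Bool ~ Bool

Answer: Bool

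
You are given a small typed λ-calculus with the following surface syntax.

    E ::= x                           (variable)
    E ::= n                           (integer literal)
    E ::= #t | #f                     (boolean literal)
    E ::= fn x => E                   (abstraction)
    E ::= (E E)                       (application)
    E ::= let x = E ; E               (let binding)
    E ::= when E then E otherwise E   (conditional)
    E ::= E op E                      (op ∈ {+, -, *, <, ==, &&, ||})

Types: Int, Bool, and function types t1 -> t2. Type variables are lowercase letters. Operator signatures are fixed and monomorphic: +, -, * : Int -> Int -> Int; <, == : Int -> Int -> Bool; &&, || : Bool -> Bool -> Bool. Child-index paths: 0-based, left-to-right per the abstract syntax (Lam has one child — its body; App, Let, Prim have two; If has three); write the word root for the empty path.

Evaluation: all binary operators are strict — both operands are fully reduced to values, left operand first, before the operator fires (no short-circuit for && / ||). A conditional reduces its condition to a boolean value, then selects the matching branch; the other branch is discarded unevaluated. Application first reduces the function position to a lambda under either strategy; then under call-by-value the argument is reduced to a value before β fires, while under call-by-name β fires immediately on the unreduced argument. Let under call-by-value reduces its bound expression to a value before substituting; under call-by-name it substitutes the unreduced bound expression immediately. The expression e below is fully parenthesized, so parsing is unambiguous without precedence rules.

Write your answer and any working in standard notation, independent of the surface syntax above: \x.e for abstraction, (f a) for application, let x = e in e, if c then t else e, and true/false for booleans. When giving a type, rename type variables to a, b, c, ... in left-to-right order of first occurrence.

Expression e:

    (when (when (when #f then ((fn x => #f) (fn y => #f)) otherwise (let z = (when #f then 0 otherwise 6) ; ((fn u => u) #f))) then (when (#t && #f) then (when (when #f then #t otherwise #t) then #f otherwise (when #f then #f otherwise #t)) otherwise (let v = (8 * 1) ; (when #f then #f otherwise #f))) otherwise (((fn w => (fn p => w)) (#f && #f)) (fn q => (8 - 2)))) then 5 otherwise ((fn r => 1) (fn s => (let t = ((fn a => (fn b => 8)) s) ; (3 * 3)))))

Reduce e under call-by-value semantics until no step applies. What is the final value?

Answer: 1

Derivation:
step 0: (if (if (if false then ((\x.false) (\y.false)) else (let z = (if false then 0 else 6) in ((\u.u) false))) then (if (true && false) then (if (if false then true else true) then false else (if false then false else true)) else (let v = (8 * 1) in (if false then false else false))) else (((\w.(\p.w)) (false && false)) (\q.(8 - 2)))) then 5 else ((\r.1) (\s.(let t = ((\a.(\b.8)) s) in (3 * 3)))))
step 1: [if@0.0] (if (if (let z = (if false then 0 else 6) in ((\u.u) false)) then (if (true && false) then (if (if false then true else true) then false else (if false then false else true)) else (let v = (8 * 1) in (if false then false else false))) else (((\w.(\p.w)) (false && false)) (\q.(8 - 2)))) then 5 else ((\r.1) (\s.(let t = ((\a.(\b.8)) s) in (3 * 3)))))
step 2: [if@0.0.0] (if (if (let z = 6 in ((\u.u) false)) then (if (true && false) then (if (if false then true else true) then false else (if false then false else true)) else (let v = (8 * 1) in (if false then false else false))) else (((\w.(\p.w)) (false && false)) (\q.(8 - 2)))) then 5 else ((\r.1) (\s.(let t = ((\a.(\b.8)) s) in (3 * 3)))))
step 3: [let@0.0] (if (if ((\u.u) false) then (if (true && false) then (if (if false then true else true) then false else (if false then false else true)) else (let v = (8 * 1) in (if false then false else false))) else (((\w.(\p.w)) (false && false)) (\q.(8 - 2)))) then 5 else ((\r.1) (\s.(let t = ((\a.(\b.8)) s) in (3 * 3)))))
step 4: [beta@0.0] (if (if false then (if (true && false) then (if (if false then true else true) then false else (if false then false else true)) else (let v = (8 * 1) in (if false then false else false))) else (((\w.(\p.w)) (false && false)) (\q.(8 - 2)))) then 5 else ((\r.1) (\s.(let t = ((\a.(\b.8)) s) in (3 * 3)))))
step 5: [if@0] (if (((\w.(\p.w)) (false && false)) (\q.(8 - 2))) then 5 else ((\r.1) (\s.(let t = ((\a.(\b.8)) s) in (3 * 3)))))
step 6: [delta@0.0.1] (if (((\w.(\p.w)) false) (\q.(8 - 2))) then 5 else ((\r.1) (\s.(let t = ((\a.(\b.8)) s) in (3 * 3)))))
step 7: [beta@0.0] (if ((\p.false) (\q.(8 - 2))) then 5 else ((\r.1) (\s.(let t = ((\a.(\b.8)) s) in (3 * 3)))))
step 8: [beta@0] (if false then 5 else ((\r.1) (\s.(let t = ((\a.(\b.8)) s) in (3 * 3)))))
step 9: [if@root] ((\r.1) (\s.(let t = ((\a.(\b.8)) s) in (3 * 3))))
step 10: [beta@root] 1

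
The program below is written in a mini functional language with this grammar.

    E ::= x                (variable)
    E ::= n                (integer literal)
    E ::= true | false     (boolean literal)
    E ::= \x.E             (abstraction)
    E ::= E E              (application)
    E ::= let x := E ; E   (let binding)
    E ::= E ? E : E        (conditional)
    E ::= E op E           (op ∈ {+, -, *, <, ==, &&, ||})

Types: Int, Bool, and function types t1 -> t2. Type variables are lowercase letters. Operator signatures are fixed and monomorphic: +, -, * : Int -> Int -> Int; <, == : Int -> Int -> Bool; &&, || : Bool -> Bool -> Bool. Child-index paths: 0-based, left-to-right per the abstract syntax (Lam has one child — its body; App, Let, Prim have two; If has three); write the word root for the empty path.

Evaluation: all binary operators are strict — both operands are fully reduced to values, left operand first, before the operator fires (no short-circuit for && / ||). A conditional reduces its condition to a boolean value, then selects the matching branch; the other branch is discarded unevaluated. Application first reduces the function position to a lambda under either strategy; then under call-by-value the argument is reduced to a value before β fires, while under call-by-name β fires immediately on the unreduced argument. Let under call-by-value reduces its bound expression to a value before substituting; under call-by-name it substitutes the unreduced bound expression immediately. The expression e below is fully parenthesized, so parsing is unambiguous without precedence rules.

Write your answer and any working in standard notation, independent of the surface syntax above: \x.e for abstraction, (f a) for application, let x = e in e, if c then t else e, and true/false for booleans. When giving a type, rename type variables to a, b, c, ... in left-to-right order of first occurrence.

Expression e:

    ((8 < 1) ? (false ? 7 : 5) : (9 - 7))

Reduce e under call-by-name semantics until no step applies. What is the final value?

Derivation:
step 0: (if (8 < 1) then (if false then 7 else 5) else (9 - 7))
step 1: [delta@0] (if false then (if false then 7 else 5) else (9 - 7))
step 2: [if@root] (9 - 7)
step 3: [delta@root] 2

Answer: 2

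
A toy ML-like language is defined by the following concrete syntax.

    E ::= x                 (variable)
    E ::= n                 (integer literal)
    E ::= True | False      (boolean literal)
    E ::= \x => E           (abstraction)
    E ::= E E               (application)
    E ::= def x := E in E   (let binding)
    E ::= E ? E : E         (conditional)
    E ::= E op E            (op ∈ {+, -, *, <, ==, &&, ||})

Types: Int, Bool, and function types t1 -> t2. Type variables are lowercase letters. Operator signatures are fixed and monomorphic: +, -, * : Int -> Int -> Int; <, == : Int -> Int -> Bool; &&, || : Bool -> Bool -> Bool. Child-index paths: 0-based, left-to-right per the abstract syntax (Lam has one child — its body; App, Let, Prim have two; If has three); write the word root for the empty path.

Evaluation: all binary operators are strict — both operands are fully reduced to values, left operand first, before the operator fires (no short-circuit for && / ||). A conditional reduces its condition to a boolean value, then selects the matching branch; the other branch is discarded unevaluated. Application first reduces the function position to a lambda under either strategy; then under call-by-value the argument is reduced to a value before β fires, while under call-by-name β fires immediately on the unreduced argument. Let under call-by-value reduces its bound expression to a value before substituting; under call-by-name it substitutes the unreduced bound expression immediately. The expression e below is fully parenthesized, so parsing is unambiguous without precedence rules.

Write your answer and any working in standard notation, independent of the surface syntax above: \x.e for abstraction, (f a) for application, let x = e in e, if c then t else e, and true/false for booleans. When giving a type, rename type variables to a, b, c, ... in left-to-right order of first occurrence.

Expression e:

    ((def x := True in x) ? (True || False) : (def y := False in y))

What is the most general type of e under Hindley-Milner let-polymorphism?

Answer: Bool

Working:
let x : Bool
x : Bool
  unify Bool ~ Bool
  unify Bool ~ Bool
  unify Bool ~ Bool
let y : Bool
y : Bool
  unify Bool ~ Bool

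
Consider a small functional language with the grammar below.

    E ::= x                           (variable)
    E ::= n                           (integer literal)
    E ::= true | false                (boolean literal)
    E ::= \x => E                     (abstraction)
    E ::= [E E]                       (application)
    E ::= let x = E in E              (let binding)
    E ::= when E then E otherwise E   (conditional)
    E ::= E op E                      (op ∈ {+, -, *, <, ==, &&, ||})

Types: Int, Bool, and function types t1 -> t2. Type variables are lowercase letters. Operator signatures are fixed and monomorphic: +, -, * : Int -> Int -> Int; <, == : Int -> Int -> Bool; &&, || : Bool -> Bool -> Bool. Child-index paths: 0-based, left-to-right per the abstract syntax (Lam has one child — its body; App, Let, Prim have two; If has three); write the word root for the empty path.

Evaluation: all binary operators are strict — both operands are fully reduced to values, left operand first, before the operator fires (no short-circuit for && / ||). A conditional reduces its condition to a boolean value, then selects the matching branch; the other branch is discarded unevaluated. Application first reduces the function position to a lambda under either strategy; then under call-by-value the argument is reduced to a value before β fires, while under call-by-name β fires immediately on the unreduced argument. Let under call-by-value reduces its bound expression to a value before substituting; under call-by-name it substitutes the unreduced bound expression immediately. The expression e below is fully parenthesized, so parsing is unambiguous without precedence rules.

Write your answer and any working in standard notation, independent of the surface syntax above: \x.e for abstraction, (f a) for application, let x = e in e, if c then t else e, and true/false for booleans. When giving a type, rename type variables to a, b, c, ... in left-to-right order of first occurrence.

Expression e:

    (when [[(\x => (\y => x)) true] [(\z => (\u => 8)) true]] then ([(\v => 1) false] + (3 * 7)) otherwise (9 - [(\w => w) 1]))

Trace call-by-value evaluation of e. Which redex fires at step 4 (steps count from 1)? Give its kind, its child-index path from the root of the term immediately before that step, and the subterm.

Answer: if at root : (if true then (((\v.1) false) + (3 * 7)) else (9 - ((\w.w) 1)))

Working:
step 0: (if (((\x.(\y.x)) true) ((\z.(\u.8)) true)) then (((\v.1) false) + (3 * 7)) else (9 - ((\w.w) 1)))
step 1: [beta@0.0] (if ((\y.true) ((\z.(\u.8)) true)) then (((\v.1) false) + (3 * 7)) else (9 - ((\w.w) 1)))
step 2: [beta@0.1] (if ((\y.true) (\u.8)) then (((\v.1) false) + (3 * 7)) else (9 - ((\w.w) 1)))
step 3: [beta@0] (if true then (((\v.1) false) + (3 * 7)) else (9 - ((\w.w) 1)))
step 4: [if@root] (((\v.1) false) + (3 * 7))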